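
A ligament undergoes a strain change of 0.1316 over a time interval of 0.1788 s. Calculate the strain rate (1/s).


strain_rate = delta_strain / delta_t
strain_rate = 0.1316 / 0.1788
strain_rate = 0.7360


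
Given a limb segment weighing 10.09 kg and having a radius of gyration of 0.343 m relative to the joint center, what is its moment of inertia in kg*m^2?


I = m * k^2
I = 10.09 * 0.343^2
k^2 = 0.1176
I = 1.1871


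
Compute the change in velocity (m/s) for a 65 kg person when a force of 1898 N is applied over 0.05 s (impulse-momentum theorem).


J = F * dt = 1898 * 0.05 = 94.9000 N*s
delta_v = J / m
delta_v = 94.9000 / 65
delta_v = 1.4600


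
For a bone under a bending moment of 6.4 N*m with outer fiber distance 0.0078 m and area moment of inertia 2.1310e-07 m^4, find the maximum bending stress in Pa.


sigma = M * c / I
sigma = 6.4 * 0.0078 / 2.1310e-07
M * c = 0.0499
sigma = 234256.2177


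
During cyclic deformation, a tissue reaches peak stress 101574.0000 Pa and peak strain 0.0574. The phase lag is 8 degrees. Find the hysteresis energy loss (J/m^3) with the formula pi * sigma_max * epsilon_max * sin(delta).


E_loss = pi * sigma_max * epsilon_max * sin(delta)
delta = 8 deg = 0.1396 rad
sin(delta) = 0.1392
E_loss = pi * 101574.0000 * 0.0574 * 0.1392
E_loss = 2549.1748


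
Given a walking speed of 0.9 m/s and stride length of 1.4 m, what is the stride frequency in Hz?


f = v / stride_length
f = 0.9 / 1.4
f = 0.6429


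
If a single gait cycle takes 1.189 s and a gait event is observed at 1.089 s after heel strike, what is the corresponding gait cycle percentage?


pct = (event_time / cycle_time) * 100
pct = (1.089 / 1.189) * 100
ratio = 0.9159
pct = 91.5896


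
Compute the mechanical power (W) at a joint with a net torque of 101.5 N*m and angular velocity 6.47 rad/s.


P = M * omega
P = 101.5 * 6.47
P = 656.7050


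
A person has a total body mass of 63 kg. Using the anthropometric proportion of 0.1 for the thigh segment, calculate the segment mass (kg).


m_segment = body_mass * fraction
m_segment = 63 * 0.1
m_segment = 6.3000


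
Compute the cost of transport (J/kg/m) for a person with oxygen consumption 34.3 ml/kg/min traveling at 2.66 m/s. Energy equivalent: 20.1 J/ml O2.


Power per kg = VO2 * 20.1 / 60
Power per kg = 34.3 * 20.1 / 60 = 11.4905 W/kg
Cost = power_per_kg / speed
Cost = 11.4905 / 2.66
Cost = 4.3197


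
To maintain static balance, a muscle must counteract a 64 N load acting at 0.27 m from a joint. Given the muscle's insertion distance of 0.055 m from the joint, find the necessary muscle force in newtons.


F_muscle = W * d_load / d_muscle
F_muscle = 64 * 0.27 / 0.055
Numerator = 17.2800
F_muscle = 314.1818


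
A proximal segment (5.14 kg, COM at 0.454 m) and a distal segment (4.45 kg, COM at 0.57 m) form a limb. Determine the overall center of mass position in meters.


COM = (m1*x1 + m2*x2) / (m1 + m2)
COM = (5.14*0.454 + 4.45*0.57) / (5.14 + 4.45)
Numerator = 4.8701
Denominator = 9.5900
COM = 0.5078


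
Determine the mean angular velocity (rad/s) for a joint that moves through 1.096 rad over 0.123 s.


omega = delta_theta / delta_t
omega = 1.096 / 0.123
omega = 8.9106


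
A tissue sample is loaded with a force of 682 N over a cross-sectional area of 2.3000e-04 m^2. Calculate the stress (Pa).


stress = F / A
stress = 682 / 2.3000e-04
stress = 2.9652e+06


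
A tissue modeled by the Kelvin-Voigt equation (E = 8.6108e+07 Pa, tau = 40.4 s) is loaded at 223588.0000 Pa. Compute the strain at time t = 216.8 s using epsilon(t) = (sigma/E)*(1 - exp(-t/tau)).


epsilon(t) = (sigma/E) * (1 - exp(-t/tau))
sigma/E = 223588.0000 / 8.6108e+07 = 0.0026
exp(-t/tau) = exp(-216.8 / 40.4) = 0.0047
epsilon = 0.0026 * (1 - 0.0047)
epsilon = 0.0026


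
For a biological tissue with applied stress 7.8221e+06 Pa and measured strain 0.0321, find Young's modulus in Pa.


E = stress / strain
E = 7.8221e+06 / 0.0321
E = 2.4368e+08


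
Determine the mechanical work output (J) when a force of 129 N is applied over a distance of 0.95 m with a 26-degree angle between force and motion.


W = F * d * cos(theta)
theta = 26 deg = 0.4538 rad
cos(theta) = 0.8988
W = 129 * 0.95 * 0.8988
W = 110.1472


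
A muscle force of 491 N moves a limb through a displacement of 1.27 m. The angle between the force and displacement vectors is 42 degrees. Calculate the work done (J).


W = F * d * cos(theta)
theta = 42 deg = 0.7330 rad
cos(theta) = 0.7431
W = 491 * 1.27 * 0.7431
W = 463.4028


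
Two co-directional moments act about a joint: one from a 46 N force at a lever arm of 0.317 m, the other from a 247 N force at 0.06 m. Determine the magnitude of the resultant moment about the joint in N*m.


M = F1 * d1 + F2 * d2
M = 46 * 0.317 + 247 * 0.06
M = 14.5820 + 14.8200
M = 29.4020


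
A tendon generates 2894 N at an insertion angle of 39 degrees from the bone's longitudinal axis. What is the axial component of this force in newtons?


F_eff = F_tendon * cos(theta)
theta = 39 deg = 0.6807 rad
cos(theta) = 0.7771
F_eff = 2894 * 0.7771
F_eff = 2249.0604


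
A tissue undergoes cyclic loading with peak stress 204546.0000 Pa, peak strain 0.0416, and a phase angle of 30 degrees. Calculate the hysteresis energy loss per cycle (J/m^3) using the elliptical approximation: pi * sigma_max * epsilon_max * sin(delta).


E_loss = pi * sigma_max * epsilon_max * sin(delta)
delta = 30 deg = 0.5236 rad
sin(delta) = 0.5000
E_loss = pi * 204546.0000 * 0.0416 * 0.5000
E_loss = 13366.0844


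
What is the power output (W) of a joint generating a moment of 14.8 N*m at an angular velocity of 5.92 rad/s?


P = M * omega
P = 14.8 * 5.92
P = 87.6160


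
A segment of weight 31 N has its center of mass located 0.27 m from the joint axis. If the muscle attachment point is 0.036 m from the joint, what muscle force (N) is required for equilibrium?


F_muscle = W * d_load / d_muscle
F_muscle = 31 * 0.27 / 0.036
Numerator = 8.3700
F_muscle = 232.5000


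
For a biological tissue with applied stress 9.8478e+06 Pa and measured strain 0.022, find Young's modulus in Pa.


E = stress / strain
E = 9.8478e+06 / 0.022
E = 4.4763e+08


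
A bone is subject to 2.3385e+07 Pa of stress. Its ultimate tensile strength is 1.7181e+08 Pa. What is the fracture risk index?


FRI = applied / ultimate
FRI = 2.3385e+07 / 1.7181e+08
FRI = 0.1361


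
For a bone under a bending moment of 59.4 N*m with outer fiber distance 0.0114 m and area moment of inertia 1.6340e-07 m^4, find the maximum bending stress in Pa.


sigma = M * c / I
sigma = 59.4 * 0.0114 / 1.6340e-07
M * c = 0.6772
sigma = 4.1442e+06


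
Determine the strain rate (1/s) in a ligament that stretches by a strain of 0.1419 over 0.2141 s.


strain_rate = delta_strain / delta_t
strain_rate = 0.1419 / 0.2141
strain_rate = 0.6628


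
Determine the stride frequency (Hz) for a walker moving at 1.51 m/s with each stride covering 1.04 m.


f = v / stride_length
f = 1.51 / 1.04
f = 1.4519


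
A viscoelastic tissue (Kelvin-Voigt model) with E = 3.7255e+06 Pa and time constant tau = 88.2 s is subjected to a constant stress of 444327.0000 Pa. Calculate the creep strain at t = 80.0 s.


epsilon(t) = (sigma/E) * (1 - exp(-t/tau))
sigma/E = 444327.0000 / 3.7255e+06 = 0.1193
exp(-t/tau) = exp(-80.0 / 88.2) = 0.4037
epsilon = 0.1193 * (1 - 0.4037)
epsilon = 0.0711


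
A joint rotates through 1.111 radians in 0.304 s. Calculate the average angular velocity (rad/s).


omega = delta_theta / delta_t
omega = 1.111 / 0.304
omega = 3.6546


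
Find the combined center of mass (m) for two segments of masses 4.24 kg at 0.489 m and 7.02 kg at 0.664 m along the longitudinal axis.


COM = (m1*x1 + m2*x2) / (m1 + m2)
COM = (4.24*0.489 + 7.02*0.664) / (4.24 + 7.02)
Numerator = 6.7346
Denominator = 11.2600
COM = 0.5981


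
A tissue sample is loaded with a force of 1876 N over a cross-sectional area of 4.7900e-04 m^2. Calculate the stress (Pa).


stress = F / A
stress = 1876 / 4.7900e-04
stress = 3.9165e+06


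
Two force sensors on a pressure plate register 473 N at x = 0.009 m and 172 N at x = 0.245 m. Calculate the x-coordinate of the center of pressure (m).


COP_x = (F1*x1 + F2*x2) / (F1 + F2)
COP_x = (473*0.009 + 172*0.245) / (473 + 172)
Numerator = 46.3970
Denominator = 645
COP_x = 0.0719


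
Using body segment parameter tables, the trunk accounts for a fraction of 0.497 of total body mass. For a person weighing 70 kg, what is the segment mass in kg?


m_segment = body_mass * fraction
m_segment = 70 * 0.497
m_segment = 34.7900


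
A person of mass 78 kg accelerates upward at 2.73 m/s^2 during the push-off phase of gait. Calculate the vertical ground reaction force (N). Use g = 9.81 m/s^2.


GRF = m * (g + a)
GRF = 78 * (9.81 + 2.73)
GRF = 78 * 12.5400
GRF = 978.1200


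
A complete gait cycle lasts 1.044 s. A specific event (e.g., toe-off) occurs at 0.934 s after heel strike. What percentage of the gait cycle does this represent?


pct = (event_time / cycle_time) * 100
pct = (0.934 / 1.044) * 100
ratio = 0.8946
pct = 89.4636


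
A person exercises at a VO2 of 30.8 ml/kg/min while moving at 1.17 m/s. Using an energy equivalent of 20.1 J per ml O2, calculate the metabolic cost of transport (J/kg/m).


Power per kg = VO2 * 20.1 / 60
Power per kg = 30.8 * 20.1 / 60 = 10.3180 W/kg
Cost = power_per_kg / speed
Cost = 10.3180 / 1.17
Cost = 8.8188


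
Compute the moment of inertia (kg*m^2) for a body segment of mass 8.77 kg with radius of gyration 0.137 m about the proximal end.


I = m * k^2
I = 8.77 * 0.137^2
k^2 = 0.0188
I = 0.1646


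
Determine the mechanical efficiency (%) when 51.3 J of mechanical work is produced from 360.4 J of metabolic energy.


eta = (W_mech / E_meta) * 100
eta = (51.3 / 360.4) * 100
ratio = 0.1423
eta = 14.2342


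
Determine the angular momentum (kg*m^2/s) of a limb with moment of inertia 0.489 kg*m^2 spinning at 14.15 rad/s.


L = I * omega
L = 0.489 * 14.15
L = 6.9193


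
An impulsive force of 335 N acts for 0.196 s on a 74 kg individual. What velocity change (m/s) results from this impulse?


J = F * dt = 335 * 0.196 = 65.6600 N*s
delta_v = J / m
delta_v = 65.6600 / 74
delta_v = 0.8873


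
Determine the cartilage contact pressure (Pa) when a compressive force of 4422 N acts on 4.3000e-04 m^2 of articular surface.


P = F / A
P = 4422 / 4.3000e-04
P = 1.0284e+07


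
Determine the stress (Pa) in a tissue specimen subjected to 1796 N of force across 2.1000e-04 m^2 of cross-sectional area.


stress = F / A
stress = 1796 / 2.1000e-04
stress = 8.5524e+06


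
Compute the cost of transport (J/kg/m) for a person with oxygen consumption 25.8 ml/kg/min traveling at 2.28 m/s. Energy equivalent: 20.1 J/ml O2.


Power per kg = VO2 * 20.1 / 60
Power per kg = 25.8 * 20.1 / 60 = 8.6430 W/kg
Cost = power_per_kg / speed
Cost = 8.6430 / 2.28
Cost = 3.7908


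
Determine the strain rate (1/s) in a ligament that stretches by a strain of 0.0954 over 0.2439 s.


strain_rate = delta_strain / delta_t
strain_rate = 0.0954 / 0.2439
strain_rate = 0.3911


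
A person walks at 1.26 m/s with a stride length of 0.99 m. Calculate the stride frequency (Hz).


f = v / stride_length
f = 1.26 / 0.99
f = 1.2727


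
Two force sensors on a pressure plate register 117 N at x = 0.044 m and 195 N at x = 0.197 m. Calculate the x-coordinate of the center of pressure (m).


COP_x = (F1*x1 + F2*x2) / (F1 + F2)
COP_x = (117*0.044 + 195*0.197) / (117 + 195)
Numerator = 43.5630
Denominator = 312
COP_x = 0.1396


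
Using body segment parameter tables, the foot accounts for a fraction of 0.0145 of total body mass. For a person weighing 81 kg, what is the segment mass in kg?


m_segment = body_mass * fraction
m_segment = 81 * 0.0145
m_segment = 1.1745


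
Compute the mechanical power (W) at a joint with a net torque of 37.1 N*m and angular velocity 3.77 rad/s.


P = M * omega
P = 37.1 * 3.77
P = 139.8670


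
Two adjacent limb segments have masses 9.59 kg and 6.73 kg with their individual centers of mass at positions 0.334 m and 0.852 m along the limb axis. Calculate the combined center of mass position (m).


COM = (m1*x1 + m2*x2) / (m1 + m2)
COM = (9.59*0.334 + 6.73*0.852) / (9.59 + 6.73)
Numerator = 8.9370
Denominator = 16.3200
COM = 0.5476


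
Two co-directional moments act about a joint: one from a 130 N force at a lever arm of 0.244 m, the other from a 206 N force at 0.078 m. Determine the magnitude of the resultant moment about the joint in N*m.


M = F1 * d1 + F2 * d2
M = 130 * 0.244 + 206 * 0.078
M = 31.7200 + 16.0680
M = 47.7880


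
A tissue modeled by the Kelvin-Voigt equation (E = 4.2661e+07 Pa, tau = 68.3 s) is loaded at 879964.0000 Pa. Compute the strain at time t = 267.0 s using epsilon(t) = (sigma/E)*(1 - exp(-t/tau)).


epsilon(t) = (sigma/E) * (1 - exp(-t/tau))
sigma/E = 879964.0000 / 4.2661e+07 = 0.0206
exp(-t/tau) = exp(-267.0 / 68.3) = 0.0201
epsilon = 0.0206 * (1 - 0.0201)
epsilon = 0.0202


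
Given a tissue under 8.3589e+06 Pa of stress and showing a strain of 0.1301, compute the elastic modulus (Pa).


E = stress / strain
E = 8.3589e+06 / 0.1301
E = 6.4250e+07


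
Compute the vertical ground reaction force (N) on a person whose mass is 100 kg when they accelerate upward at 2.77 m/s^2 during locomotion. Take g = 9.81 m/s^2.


GRF = m * (g + a)
GRF = 100 * (9.81 + 2.77)
GRF = 100 * 12.5800
GRF = 1258.0000


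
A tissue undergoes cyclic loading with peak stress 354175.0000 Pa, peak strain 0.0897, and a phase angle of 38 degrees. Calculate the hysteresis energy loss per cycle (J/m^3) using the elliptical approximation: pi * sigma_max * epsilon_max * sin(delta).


E_loss = pi * sigma_max * epsilon_max * sin(delta)
delta = 38 deg = 0.6632 rad
sin(delta) = 0.6157
E_loss = pi * 354175.0000 * 0.0897 * 0.6157
E_loss = 61447.2140


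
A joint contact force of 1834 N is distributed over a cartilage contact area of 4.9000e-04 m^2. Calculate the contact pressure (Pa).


P = F / A
P = 1834 / 4.9000e-04
P = 3.7429e+06


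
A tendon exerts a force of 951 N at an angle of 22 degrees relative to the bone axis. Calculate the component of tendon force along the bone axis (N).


F_eff = F_tendon * cos(theta)
theta = 22 deg = 0.3840 rad
cos(theta) = 0.9272
F_eff = 951 * 0.9272
F_eff = 881.7518


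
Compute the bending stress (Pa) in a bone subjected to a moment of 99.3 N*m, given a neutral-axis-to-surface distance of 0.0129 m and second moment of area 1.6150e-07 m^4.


sigma = M * c / I
sigma = 99.3 * 0.0129 / 1.6150e-07
M * c = 1.2810
sigma = 7.9317e+06


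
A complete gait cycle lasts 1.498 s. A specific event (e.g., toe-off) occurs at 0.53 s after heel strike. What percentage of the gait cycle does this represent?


pct = (event_time / cycle_time) * 100
pct = (0.53 / 1.498) * 100
ratio = 0.3538
pct = 35.3805


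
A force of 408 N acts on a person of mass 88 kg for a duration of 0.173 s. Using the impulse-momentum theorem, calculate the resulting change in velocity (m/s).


J = F * dt = 408 * 0.173 = 70.5840 N*s
delta_v = J / m
delta_v = 70.5840 / 88
delta_v = 0.8021


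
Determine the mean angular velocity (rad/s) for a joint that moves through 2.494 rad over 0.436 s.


omega = delta_theta / delta_t
omega = 2.494 / 0.436
omega = 5.7202


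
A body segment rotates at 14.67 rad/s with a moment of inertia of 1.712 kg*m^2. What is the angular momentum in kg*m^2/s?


L = I * omega
L = 1.712 * 14.67
L = 25.1150


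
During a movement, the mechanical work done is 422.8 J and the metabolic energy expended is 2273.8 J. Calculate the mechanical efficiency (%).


eta = (W_mech / E_meta) * 100
eta = (422.8 / 2273.8) * 100
ratio = 0.1859
eta = 18.5944


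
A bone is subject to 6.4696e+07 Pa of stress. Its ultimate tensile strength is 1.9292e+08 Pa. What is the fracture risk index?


FRI = applied / ultimate
FRI = 6.4696e+07 / 1.9292e+08
FRI = 0.3354


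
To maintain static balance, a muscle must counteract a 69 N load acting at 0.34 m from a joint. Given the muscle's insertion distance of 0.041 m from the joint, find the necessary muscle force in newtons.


F_muscle = W * d_load / d_muscle
F_muscle = 69 * 0.34 / 0.041
Numerator = 23.4600
F_muscle = 572.1951


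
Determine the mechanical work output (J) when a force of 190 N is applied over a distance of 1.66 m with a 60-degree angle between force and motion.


W = F * d * cos(theta)
theta = 60 deg = 1.0472 rad
cos(theta) = 0.5000
W = 190 * 1.66 * 0.5000
W = 157.7000


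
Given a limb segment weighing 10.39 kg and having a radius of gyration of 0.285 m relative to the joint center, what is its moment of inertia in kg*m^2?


I = m * k^2
I = 10.39 * 0.285^2
k^2 = 0.0812
I = 0.8439


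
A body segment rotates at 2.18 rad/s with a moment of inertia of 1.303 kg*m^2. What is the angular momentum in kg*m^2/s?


L = I * omega
L = 1.303 * 2.18
L = 2.8405


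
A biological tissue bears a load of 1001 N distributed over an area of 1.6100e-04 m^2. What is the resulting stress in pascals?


stress = F / A
stress = 1001 / 1.6100e-04
stress = 6.2174e+06


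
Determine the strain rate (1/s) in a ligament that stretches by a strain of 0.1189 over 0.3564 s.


strain_rate = delta_strain / delta_t
strain_rate = 0.1189 / 0.3564
strain_rate = 0.3336


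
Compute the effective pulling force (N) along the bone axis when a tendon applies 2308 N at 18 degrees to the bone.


F_eff = F_tendon * cos(theta)
theta = 18 deg = 0.3142 rad
cos(theta) = 0.9511
F_eff = 2308 * 0.9511
F_eff = 2195.0384


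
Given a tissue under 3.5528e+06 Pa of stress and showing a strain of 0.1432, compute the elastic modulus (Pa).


E = stress / strain
E = 3.5528e+06 / 0.1432
E = 2.4810e+07


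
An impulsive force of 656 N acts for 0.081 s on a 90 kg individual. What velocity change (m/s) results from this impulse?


J = F * dt = 656 * 0.081 = 53.1360 N*s
delta_v = J / m
delta_v = 53.1360 / 90
delta_v = 0.5904


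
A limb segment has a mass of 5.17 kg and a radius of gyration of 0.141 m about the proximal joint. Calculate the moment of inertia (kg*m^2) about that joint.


I = m * k^2
I = 5.17 * 0.141^2
k^2 = 0.0199
I = 0.1028


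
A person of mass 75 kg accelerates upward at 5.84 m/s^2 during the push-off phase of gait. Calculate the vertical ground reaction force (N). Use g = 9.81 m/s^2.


GRF = m * (g + a)
GRF = 75 * (9.81 + 5.84)
GRF = 75 * 15.6500
GRF = 1173.7500


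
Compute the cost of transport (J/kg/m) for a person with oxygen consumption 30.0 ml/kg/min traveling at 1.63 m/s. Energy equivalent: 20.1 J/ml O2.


Power per kg = VO2 * 20.1 / 60
Power per kg = 30.0 * 20.1 / 60 = 10.0500 W/kg
Cost = power_per_kg / speed
Cost = 10.0500 / 1.63
Cost = 6.1656


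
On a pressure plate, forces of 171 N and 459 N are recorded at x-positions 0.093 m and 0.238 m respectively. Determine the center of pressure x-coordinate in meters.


COP_x = (F1*x1 + F2*x2) / (F1 + F2)
COP_x = (171*0.093 + 459*0.238) / (171 + 459)
Numerator = 125.1450
Denominator = 630
COP_x = 0.1986


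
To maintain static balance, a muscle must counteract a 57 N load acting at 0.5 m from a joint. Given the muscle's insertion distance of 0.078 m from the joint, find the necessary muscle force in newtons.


F_muscle = W * d_load / d_muscle
F_muscle = 57 * 0.5 / 0.078
Numerator = 28.5000
F_muscle = 365.3846


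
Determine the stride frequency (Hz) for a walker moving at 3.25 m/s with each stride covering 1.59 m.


f = v / stride_length
f = 3.25 / 1.59
f = 2.0440


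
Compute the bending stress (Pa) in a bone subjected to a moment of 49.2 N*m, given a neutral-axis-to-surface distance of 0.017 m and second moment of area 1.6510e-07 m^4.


sigma = M * c / I
sigma = 49.2 * 0.017 / 1.6510e-07
M * c = 0.8364
sigma = 5.0660e+06


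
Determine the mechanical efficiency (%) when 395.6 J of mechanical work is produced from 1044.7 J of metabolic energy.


eta = (W_mech / E_meta) * 100
eta = (395.6 / 1044.7) * 100
ratio = 0.3787
eta = 37.8673


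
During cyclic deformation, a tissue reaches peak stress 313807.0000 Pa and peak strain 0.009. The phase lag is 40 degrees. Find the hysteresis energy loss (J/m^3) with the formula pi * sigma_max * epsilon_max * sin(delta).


E_loss = pi * sigma_max * epsilon_max * sin(delta)
delta = 40 deg = 0.6981 rad
sin(delta) = 0.6428
E_loss = pi * 313807.0000 * 0.009 * 0.6428
E_loss = 5703.2513


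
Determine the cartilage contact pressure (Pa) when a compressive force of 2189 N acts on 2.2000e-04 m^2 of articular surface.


P = F / A
P = 2189 / 2.2000e-04
P = 9.9500e+06


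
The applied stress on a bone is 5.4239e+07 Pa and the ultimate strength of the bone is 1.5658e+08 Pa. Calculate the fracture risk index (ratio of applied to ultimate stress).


FRI = applied / ultimate
FRI = 5.4239e+07 / 1.5658e+08
FRI = 0.3464


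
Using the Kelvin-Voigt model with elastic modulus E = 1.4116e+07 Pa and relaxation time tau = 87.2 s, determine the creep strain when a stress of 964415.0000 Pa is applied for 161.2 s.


epsilon(t) = (sigma/E) * (1 - exp(-t/tau))
sigma/E = 964415.0000 / 1.4116e+07 = 0.0683
exp(-t/tau) = exp(-161.2 / 87.2) = 0.1575
epsilon = 0.0683 * (1 - 0.1575)
epsilon = 0.0576


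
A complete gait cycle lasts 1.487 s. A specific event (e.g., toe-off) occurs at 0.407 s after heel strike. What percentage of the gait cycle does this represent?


pct = (event_time / cycle_time) * 100
pct = (0.407 / 1.487) * 100
ratio = 0.2737
pct = 27.3705


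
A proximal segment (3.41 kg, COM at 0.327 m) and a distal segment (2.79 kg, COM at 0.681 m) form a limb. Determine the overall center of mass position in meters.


COM = (m1*x1 + m2*x2) / (m1 + m2)
COM = (3.41*0.327 + 2.79*0.681) / (3.41 + 2.79)
Numerator = 3.0151
Denominator = 6.2000
COM = 0.4863


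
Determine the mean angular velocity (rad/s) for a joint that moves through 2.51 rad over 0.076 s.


omega = delta_theta / delta_t
omega = 2.51 / 0.076
omega = 33.0263


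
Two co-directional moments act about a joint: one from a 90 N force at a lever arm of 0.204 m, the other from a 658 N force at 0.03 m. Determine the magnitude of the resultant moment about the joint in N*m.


M = F1 * d1 + F2 * d2
M = 90 * 0.204 + 658 * 0.03
M = 18.3600 + 19.7400
M = 38.1000


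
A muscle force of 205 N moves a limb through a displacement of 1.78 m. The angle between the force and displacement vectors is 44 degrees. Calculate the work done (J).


W = F * d * cos(theta)
theta = 44 deg = 0.7679 rad
cos(theta) = 0.7193
W = 205 * 1.78 * 0.7193
W = 262.4871


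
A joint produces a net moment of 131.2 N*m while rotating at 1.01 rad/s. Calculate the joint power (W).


P = M * omega
P = 131.2 * 1.01
P = 132.5120


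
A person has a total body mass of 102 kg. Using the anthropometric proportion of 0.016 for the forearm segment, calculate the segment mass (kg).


m_segment = body_mass * fraction
m_segment = 102 * 0.016
m_segment = 1.6320


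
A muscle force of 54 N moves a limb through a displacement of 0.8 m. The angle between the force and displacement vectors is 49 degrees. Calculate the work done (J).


W = F * d * cos(theta)
theta = 49 deg = 0.8552 rad
cos(theta) = 0.6561
W = 54 * 0.8 * 0.6561
W = 28.3418


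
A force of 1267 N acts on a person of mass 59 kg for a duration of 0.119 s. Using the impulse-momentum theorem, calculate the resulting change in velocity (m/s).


J = F * dt = 1267 * 0.119 = 150.7730 N*s
delta_v = J / m
delta_v = 150.7730 / 59
delta_v = 2.5555


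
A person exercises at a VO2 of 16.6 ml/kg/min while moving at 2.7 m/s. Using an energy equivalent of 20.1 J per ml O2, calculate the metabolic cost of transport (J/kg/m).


Power per kg = VO2 * 20.1 / 60
Power per kg = 16.6 * 20.1 / 60 = 5.5610 W/kg
Cost = power_per_kg / speed
Cost = 5.5610 / 2.7
Cost = 2.0596


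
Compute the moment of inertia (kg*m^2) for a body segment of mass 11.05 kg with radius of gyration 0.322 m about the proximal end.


I = m * k^2
I = 11.05 * 0.322^2
k^2 = 0.1037
I = 1.1457


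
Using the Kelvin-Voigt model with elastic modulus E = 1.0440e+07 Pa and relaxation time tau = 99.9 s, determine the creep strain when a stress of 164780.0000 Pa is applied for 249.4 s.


epsilon(t) = (sigma/E) * (1 - exp(-t/tau))
sigma/E = 164780.0000 / 1.0440e+07 = 0.0158
exp(-t/tau) = exp(-249.4 / 99.9) = 0.0824
epsilon = 0.0158 * (1 - 0.0824)
epsilon = 0.0145


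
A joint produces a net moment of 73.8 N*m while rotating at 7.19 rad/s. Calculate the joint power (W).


P = M * omega
P = 73.8 * 7.19
P = 530.6220


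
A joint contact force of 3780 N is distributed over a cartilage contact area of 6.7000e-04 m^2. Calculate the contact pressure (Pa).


P = F / A
P = 3780 / 6.7000e-04
P = 5.6418e+06


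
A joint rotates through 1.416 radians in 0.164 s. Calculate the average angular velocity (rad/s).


omega = delta_theta / delta_t
omega = 1.416 / 0.164
omega = 8.6341


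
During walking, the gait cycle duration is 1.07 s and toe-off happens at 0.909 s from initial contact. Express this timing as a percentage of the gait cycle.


pct = (event_time / cycle_time) * 100
pct = (0.909 / 1.07) * 100
ratio = 0.8495
pct = 84.9533


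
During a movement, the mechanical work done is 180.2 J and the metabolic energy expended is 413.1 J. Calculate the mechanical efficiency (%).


eta = (W_mech / E_meta) * 100
eta = (180.2 / 413.1) * 100
ratio = 0.4362
eta = 43.6214


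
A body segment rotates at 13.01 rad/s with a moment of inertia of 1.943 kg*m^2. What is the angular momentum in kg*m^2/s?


L = I * omega
L = 1.943 * 13.01
L = 25.2784


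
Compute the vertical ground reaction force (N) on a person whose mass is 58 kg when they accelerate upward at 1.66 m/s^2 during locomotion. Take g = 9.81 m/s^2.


GRF = m * (g + a)
GRF = 58 * (9.81 + 1.66)
GRF = 58 * 11.4700
GRF = 665.2600


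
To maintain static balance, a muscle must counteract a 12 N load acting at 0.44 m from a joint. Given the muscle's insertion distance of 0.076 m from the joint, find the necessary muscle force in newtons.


F_muscle = W * d_load / d_muscle
F_muscle = 12 * 0.44 / 0.076
Numerator = 5.2800
F_muscle = 69.4737


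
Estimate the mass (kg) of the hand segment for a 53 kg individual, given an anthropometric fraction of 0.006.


m_segment = body_mass * fraction
m_segment = 53 * 0.006
m_segment = 0.3180


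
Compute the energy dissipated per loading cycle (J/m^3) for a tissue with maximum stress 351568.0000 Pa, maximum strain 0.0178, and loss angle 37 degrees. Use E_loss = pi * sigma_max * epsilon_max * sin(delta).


E_loss = pi * sigma_max * epsilon_max * sin(delta)
delta = 37 deg = 0.6458 rad
sin(delta) = 0.6018
E_loss = pi * 351568.0000 * 0.0178 * 0.6018
E_loss = 11831.5662


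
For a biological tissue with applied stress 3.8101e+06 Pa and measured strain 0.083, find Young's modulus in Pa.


E = stress / strain
E = 3.8101e+06 / 0.083
E = 4.5905e+07


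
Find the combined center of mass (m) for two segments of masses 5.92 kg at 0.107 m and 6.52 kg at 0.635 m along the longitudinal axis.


COM = (m1*x1 + m2*x2) / (m1 + m2)
COM = (5.92*0.107 + 6.52*0.635) / (5.92 + 6.52)
Numerator = 4.7736
Denominator = 12.4400
COM = 0.3837


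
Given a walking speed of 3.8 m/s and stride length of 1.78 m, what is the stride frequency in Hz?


f = v / stride_length
f = 3.8 / 1.78
f = 2.1348


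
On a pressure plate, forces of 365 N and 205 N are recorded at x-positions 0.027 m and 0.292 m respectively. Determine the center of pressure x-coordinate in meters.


COP_x = (F1*x1 + F2*x2) / (F1 + F2)
COP_x = (365*0.027 + 205*0.292) / (365 + 205)
Numerator = 69.7150
Denominator = 570
COP_x = 0.1223


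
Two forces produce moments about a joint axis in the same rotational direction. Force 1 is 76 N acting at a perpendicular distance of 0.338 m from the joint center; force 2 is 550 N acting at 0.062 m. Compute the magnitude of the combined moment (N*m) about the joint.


M = F1 * d1 + F2 * d2
M = 76 * 0.338 + 550 * 0.062
M = 25.6880 + 34.1000
M = 59.7880


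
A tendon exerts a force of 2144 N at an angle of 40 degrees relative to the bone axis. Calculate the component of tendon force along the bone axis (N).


F_eff = F_tendon * cos(theta)
theta = 40 deg = 0.6981 rad
cos(theta) = 0.7660
F_eff = 2144 * 0.7660
F_eff = 1642.3993


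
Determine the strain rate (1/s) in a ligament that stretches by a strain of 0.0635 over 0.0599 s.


strain_rate = delta_strain / delta_t
strain_rate = 0.0635 / 0.0599
strain_rate = 1.0601


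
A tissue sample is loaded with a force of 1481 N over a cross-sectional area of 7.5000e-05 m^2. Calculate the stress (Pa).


stress = F / A
stress = 1481 / 7.5000e-05
stress = 1.9747e+07


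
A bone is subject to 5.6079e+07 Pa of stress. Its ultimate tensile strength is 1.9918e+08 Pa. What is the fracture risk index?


FRI = applied / ultimate
FRI = 5.6079e+07 / 1.9918e+08
FRI = 0.2815


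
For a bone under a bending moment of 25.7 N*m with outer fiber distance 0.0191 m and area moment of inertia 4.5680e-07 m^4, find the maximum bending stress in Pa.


sigma = M * c / I
sigma = 25.7 * 0.0191 / 4.5680e-07
M * c = 0.4909
sigma = 1.0746e+06


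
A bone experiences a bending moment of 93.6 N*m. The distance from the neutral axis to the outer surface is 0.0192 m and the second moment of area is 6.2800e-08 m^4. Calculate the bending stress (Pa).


sigma = M * c / I
sigma = 93.6 * 0.0192 / 6.2800e-08
M * c = 1.7971
sigma = 2.8617e+07


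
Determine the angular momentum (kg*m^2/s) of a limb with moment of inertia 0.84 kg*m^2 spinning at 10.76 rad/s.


L = I * omega
L = 0.84 * 10.76
L = 9.0384


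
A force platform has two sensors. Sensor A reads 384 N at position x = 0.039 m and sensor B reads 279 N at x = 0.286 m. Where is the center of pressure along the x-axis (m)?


COP_x = (F1*x1 + F2*x2) / (F1 + F2)
COP_x = (384*0.039 + 279*0.286) / (384 + 279)
Numerator = 94.7700
Denominator = 663
COP_x = 0.1429


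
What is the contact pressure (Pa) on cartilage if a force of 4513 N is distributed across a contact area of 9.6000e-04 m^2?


P = F / A
P = 4513 / 9.6000e-04
P = 4.7010e+06


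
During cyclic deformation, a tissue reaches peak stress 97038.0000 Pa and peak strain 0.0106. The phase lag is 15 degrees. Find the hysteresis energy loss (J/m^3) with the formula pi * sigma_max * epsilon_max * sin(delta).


E_loss = pi * sigma_max * epsilon_max * sin(delta)
delta = 15 deg = 0.2618 rad
sin(delta) = 0.2588
E_loss = pi * 97038.0000 * 0.0106 * 0.2588
E_loss = 836.3611


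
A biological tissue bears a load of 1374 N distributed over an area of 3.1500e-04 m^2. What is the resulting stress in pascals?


stress = F / A
stress = 1374 / 3.1500e-04
stress = 4.3619e+06


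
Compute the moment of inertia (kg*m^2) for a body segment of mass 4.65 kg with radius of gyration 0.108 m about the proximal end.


I = m * k^2
I = 4.65 * 0.108^2
k^2 = 0.0117
I = 0.0542


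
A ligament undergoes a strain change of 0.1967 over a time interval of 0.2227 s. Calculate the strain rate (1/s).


strain_rate = delta_strain / delta_t
strain_rate = 0.1967 / 0.2227
strain_rate = 0.8833


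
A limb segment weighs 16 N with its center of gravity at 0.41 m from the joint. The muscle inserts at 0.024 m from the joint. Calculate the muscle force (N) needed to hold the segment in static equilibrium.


F_muscle = W * d_load / d_muscle
F_muscle = 16 * 0.41 / 0.024
Numerator = 6.5600
F_muscle = 273.3333


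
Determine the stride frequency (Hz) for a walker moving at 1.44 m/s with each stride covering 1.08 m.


f = v / stride_length
f = 1.44 / 1.08
f = 1.3333


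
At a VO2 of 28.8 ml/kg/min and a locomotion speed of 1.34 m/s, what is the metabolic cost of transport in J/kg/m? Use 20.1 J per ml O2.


Power per kg = VO2 * 20.1 / 60
Power per kg = 28.8 * 20.1 / 60 = 9.6480 W/kg
Cost = power_per_kg / speed
Cost = 9.6480 / 1.34
Cost = 7.2000


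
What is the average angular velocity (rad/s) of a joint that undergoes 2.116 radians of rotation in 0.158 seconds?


omega = delta_theta / delta_t
omega = 2.116 / 0.158
omega = 13.3924


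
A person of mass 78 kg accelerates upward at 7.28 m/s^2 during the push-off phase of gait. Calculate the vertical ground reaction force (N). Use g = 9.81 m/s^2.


GRF = m * (g + a)
GRF = 78 * (9.81 + 7.28)
GRF = 78 * 17.0900
GRF = 1333.0200


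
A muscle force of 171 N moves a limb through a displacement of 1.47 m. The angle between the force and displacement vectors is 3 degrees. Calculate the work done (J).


W = F * d * cos(theta)
theta = 3 deg = 0.0524 rad
cos(theta) = 0.9986
W = 171 * 1.47 * 0.9986
W = 251.0255


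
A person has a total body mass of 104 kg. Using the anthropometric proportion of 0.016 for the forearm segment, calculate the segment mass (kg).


m_segment = body_mass * fraction
m_segment = 104 * 0.016
m_segment = 1.6640


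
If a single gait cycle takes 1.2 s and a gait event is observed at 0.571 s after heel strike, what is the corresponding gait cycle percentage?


pct = (event_time / cycle_time) * 100
pct = (0.571 / 1.2) * 100
ratio = 0.4758
pct = 47.5833


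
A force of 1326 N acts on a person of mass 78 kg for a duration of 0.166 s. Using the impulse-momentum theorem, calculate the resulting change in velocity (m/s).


J = F * dt = 1326 * 0.166 = 220.1160 N*s
delta_v = J / m
delta_v = 220.1160 / 78
delta_v = 2.8220


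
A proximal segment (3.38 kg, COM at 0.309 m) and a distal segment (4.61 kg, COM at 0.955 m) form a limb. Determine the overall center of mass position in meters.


COM = (m1*x1 + m2*x2) / (m1 + m2)
COM = (3.38*0.309 + 4.61*0.955) / (3.38 + 4.61)
Numerator = 5.4470
Denominator = 7.9900
COM = 0.6817


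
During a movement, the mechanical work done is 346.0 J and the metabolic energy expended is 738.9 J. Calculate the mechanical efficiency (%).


eta = (W_mech / E_meta) * 100
eta = (346.0 / 738.9) * 100
ratio = 0.4683
eta = 46.8264


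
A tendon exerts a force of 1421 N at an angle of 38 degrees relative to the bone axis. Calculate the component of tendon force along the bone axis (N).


F_eff = F_tendon * cos(theta)
theta = 38 deg = 0.6632 rad
cos(theta) = 0.7880
F_eff = 1421 * 0.7880
F_eff = 1119.7633


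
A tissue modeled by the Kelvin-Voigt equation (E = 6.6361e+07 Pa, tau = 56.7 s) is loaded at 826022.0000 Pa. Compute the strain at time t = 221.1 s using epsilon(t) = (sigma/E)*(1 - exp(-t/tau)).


epsilon(t) = (sigma/E) * (1 - exp(-t/tau))
sigma/E = 826022.0000 / 6.6361e+07 = 0.0124
exp(-t/tau) = exp(-221.1 / 56.7) = 0.0203
epsilon = 0.0124 * (1 - 0.0203)
epsilon = 0.0122


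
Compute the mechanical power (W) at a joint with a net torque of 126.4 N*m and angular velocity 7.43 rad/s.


P = M * omega
P = 126.4 * 7.43
P = 939.1520


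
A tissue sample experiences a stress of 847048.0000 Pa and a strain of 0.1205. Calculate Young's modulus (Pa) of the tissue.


E = stress / strain
E = 847048.0000 / 0.1205
E = 7.0294e+06


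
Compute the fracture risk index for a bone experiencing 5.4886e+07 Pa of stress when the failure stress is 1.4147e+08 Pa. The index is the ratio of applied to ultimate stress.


FRI = applied / ultimate
FRI = 5.4886e+07 / 1.4147e+08
FRI = 0.3880


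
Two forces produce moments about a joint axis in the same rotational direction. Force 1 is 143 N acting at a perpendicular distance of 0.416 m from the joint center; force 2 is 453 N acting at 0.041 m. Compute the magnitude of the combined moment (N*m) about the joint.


M = F1 * d1 + F2 * d2
M = 143 * 0.416 + 453 * 0.041
M = 59.4880 + 18.5730
M = 78.0610


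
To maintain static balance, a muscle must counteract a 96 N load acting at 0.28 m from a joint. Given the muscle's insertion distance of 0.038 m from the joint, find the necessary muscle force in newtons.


F_muscle = W * d_load / d_muscle
F_muscle = 96 * 0.28 / 0.038
Numerator = 26.8800
F_muscle = 707.3684


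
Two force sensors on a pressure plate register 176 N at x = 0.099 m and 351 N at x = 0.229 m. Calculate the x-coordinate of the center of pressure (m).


COP_x = (F1*x1 + F2*x2) / (F1 + F2)
COP_x = (176*0.099 + 351*0.229) / (176 + 351)
Numerator = 97.8030
Denominator = 527
COP_x = 0.1856


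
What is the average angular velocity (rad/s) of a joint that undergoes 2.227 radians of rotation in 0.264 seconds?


omega = delta_theta / delta_t
omega = 2.227 / 0.264
omega = 8.4356


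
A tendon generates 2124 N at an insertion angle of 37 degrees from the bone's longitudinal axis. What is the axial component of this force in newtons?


F_eff = F_tendon * cos(theta)
theta = 37 deg = 0.6458 rad
cos(theta) = 0.7986
F_eff = 2124 * 0.7986
F_eff = 1696.3018


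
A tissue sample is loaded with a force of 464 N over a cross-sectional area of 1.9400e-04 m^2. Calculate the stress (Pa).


stress = F / A
stress = 464 / 1.9400e-04
stress = 2.3918e+06


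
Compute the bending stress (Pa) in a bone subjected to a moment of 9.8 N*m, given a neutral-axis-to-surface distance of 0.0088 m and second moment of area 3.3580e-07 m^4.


sigma = M * c / I
sigma = 9.8 * 0.0088 / 3.3580e-07
M * c = 0.0862
sigma = 256819.5354


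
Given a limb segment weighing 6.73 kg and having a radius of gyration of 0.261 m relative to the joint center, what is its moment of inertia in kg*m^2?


I = m * k^2
I = 6.73 * 0.261^2
k^2 = 0.0681
I = 0.4585


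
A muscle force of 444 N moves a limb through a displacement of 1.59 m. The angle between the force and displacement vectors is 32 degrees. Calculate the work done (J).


W = F * d * cos(theta)
theta = 32 deg = 0.5585 rad
cos(theta) = 0.8480
W = 444 * 1.59 * 0.8480
W = 598.6880


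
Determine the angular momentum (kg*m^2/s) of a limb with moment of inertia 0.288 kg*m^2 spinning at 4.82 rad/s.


L = I * omega
L = 0.288 * 4.82
L = 1.3882


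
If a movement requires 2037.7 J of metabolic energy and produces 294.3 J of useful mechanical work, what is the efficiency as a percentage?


eta = (W_mech / E_meta) * 100
eta = (294.3 / 2037.7) * 100
ratio = 0.1444
eta = 14.4428


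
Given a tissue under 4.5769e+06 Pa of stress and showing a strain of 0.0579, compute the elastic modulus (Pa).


E = stress / strain
E = 4.5769e+06 / 0.0579
E = 7.9048e+07


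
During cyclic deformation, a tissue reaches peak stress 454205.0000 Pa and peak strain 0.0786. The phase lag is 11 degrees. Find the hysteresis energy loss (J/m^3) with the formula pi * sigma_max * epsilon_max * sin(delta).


E_loss = pi * sigma_max * epsilon_max * sin(delta)
delta = 11 deg = 0.1920 rad
sin(delta) = 0.1908
E_loss = pi * 454205.0000 * 0.0786 * 0.1908
E_loss = 21400.4632


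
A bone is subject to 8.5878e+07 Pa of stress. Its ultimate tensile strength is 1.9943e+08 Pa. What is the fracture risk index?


FRI = applied / ultimate
FRI = 8.5878e+07 / 1.9943e+08
FRI = 0.4306


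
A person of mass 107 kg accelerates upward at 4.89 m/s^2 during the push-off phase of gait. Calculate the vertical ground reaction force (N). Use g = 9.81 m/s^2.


GRF = m * (g + a)
GRF = 107 * (9.81 + 4.89)
GRF = 107 * 14.7000
GRF = 1572.9000


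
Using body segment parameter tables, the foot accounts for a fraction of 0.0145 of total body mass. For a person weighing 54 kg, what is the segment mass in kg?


m_segment = body_mass * fraction
m_segment = 54 * 0.0145
m_segment = 0.7830


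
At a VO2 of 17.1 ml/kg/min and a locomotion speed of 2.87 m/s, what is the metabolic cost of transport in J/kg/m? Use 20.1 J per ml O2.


Power per kg = VO2 * 20.1 / 60
Power per kg = 17.1 * 20.1 / 60 = 5.7285 W/kg
Cost = power_per_kg / speed
Cost = 5.7285 / 2.87
Cost = 1.9960
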